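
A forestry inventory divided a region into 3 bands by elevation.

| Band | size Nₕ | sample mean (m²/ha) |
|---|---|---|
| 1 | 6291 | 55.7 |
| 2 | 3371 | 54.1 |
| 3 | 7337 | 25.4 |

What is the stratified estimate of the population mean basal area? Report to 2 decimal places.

42.30

N = 16999; weights Wₕ = Nₕ/N = (0.3701, 0.1983, 0.4316).
x̄_st = Σ Wₕ·x̄ₕ = 0.3701·55.7 + 0.1983·54.1 + 0.4316·25.4 ≈ 42.3048...
→ 42.30.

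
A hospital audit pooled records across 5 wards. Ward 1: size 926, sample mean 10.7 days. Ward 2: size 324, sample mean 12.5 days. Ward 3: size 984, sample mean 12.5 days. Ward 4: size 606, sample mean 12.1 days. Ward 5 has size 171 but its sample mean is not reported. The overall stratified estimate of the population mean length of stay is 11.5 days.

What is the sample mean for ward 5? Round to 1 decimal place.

6.1

Σ Nₕx̄ₕ = N·μ, so 171·x̄_5 = 3011·11.5 − (926·10.7 + 324·12.5 + 984·12.5 + 606·12.1).
= 34626.5 − 33590.8 = 1035.7.
x̄_5 = 1035.7 / 171 = 6.057... → 6.1.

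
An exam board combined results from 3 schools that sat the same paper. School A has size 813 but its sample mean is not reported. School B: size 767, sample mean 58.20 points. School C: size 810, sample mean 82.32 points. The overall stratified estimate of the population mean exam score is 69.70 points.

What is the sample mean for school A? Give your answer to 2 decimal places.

67.98

Σ Nₕx̄ₕ = N·μ, so 813·x̄_A = 2390·69.70 − (767·58.20 + 810·82.32).
= 166583 − 111318.6 = 55264.4.
x̄_A = 55264.4 / 813 = 67.9759... → 67.98.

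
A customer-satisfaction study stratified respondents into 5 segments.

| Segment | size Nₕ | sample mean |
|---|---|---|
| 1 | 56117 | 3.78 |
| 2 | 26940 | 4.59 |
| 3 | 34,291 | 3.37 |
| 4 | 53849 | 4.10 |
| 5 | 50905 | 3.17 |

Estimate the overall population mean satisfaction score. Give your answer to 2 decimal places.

3.75

N = 56117 + 26940 + 34291 + 53849 + 50905 = 222102.
Weight each subgroup mean by Nₕ/N and sum.
Σ Nₕx̄ₕ = 56117·3.78 + 26940·4.59 + 34291·3.37 + 53849·4.10 + 50905·3.17 = 212122.26 + 123654.6 + 115560.67 + 220780.9 + 161368.85 = 833487.28.
Divide by N: 833487.28 / 222102 = 3.7527... → 3.75.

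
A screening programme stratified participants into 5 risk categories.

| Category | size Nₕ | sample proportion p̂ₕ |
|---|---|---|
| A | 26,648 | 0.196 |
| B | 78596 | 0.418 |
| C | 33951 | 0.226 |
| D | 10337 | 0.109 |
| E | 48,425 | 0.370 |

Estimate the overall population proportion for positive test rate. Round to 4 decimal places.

Wₕ = Nₕ/N with N = 197957: 0.1346, 0.3970, 0.1715, 0.0522, 0.2446.
p̂_st = 0.1346·0.196 + 0.3970·0.418 + 0.1715·0.226 + 0.0522·0.109 + 0.2446·0.370 ≈ 0.327309... → 0.3273.

0.3273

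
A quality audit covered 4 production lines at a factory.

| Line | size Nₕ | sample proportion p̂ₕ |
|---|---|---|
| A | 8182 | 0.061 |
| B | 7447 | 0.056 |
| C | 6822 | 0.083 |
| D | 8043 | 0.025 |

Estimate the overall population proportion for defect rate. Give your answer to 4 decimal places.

N = 8182 + 7447 + 6822 + 8043 = 30494.
Overall proportion = Σ (Nₕ/N)·p̂ₕ.
Σ Nₕp̂ₕ = 499.102 + 417.032 + 566.226 + 201.075 = 1683.435.
1683.435 / 30494 = 0.055205... → 0.0552.

0.0552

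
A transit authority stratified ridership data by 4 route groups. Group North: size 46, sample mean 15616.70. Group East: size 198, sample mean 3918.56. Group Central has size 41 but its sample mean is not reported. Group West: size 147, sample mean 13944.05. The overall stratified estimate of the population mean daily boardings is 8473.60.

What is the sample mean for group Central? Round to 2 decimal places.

2843.34

Σ Nₕx̄ₕ = N·μ, so 41·x̄_Central = 432·8473.60 − (46·15616.70 + 198·3918.56 + 147·13944.05).
= 3660595.2 − 3544018.43 = 116576.77.
x̄_Central = 116576.77 / 41 = 2843.3359... → 2843.34.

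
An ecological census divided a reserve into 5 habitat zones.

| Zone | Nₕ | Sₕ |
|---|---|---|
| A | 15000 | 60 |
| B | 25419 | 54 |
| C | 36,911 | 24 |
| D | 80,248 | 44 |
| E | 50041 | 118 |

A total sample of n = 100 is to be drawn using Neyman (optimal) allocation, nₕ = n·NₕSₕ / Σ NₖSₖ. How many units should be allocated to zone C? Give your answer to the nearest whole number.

Σ NₕSₕ = 15000·60 + 25419·54 + 36911·24 + 80248·44 + 50041·118 = 12594240.
Share for C: 885864/12594240 = 0.07034.
n_C = 100 × 0.07034 = 7.034... → 7.

7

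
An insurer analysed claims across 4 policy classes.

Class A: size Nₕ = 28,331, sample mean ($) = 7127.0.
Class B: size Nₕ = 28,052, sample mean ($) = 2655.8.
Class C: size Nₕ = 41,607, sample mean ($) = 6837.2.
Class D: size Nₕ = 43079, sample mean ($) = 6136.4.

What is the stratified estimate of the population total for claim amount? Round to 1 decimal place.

A: 28331·7127.0 = 201915037
B: 28052·2655.8 = 74500501.6
C: 41607·6837.2 = 284475380.4
D: 43079·6136.4 = 264349975.6
τ̂ = Σ Nₕx̄ₕ = 825240894.6.

825240894.6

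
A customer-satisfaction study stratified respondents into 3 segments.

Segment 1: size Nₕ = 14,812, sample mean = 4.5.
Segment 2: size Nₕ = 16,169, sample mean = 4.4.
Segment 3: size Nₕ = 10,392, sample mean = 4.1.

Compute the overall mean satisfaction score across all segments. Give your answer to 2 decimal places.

4.36

N = 41373; weights Wₕ = Nₕ/N = (0.3580, 0.3908, 0.2512).
x̄_st = Σ Wₕ·x̄ₕ = 0.3580·4.5 + 0.3908·4.4 + 0.2512·4.1 ≈ 4.3604...
→ 4.36.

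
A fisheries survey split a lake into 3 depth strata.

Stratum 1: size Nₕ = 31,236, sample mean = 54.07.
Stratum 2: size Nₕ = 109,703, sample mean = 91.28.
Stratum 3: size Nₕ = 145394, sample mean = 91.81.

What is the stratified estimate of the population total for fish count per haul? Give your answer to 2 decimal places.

1: 31236·54.07 = 1688930.52
2: 109703·91.28 = 10013689.84
3: 145394·91.81 = 13348623.14
τ̂ = Σ Nₕx̄ₕ = 25051243.50.

25051243.50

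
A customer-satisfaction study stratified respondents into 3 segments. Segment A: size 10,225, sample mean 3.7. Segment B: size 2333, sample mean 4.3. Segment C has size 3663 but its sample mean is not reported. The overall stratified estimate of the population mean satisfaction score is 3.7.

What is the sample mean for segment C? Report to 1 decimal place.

N = 10225 + 2333 + 3663 = 16221.
Overall total = μ·N = 3.7·16221 = 60017.7.
Subtract the known strata: 10225·3.7 + 2333·4.3 = 47864.4.
Remaining total for segment C: 60017.7 − 47864.4 = 12153.3.
Divide by its size: 12153.3 / 3663 = 3.318... → 3.3.

3.3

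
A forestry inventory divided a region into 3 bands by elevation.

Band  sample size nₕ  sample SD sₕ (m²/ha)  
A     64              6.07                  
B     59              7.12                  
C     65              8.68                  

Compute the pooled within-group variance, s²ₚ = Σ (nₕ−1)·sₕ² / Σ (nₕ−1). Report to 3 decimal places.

54.505

A: (64−1)·6.07² = 63·36.8449 = 2321.2287
B: (59−1)·7.12² = 58·50.6944 = 2940.2752
C: (65−1)·8.68² = 64·75.3424 = 4821.9136
Numerator = 10083.4175; denominator = Σ(nₕ−1) = 185.
s²ₚ = 10083.4175/185 = 54.50496... → 54.505.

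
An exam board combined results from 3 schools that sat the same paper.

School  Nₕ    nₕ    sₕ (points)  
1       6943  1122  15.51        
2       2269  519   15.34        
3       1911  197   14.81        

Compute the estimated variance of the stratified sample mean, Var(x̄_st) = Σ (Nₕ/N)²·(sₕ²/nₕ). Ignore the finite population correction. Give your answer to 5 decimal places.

N = 11123; Wₕ = Nₕ/N.
school 1: (6943/11123)²·15.51²/1122 = 0.08353745
school 2: (2269/11123)²·15.34²/519 = 0.01886724
school 3: (1911/11123)²·14.81²/197 = 0.03286407
Sum = 0.13526876 → 0.13527.

0.13527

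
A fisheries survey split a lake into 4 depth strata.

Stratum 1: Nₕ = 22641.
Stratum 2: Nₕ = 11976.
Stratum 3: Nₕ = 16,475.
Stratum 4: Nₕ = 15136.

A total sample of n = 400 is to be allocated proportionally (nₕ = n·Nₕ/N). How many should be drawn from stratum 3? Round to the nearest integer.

100

Share of stratum 3 = 16475/66228 = 0.24876.
Allocate 400 × 0.24876 = 99.505... → 100.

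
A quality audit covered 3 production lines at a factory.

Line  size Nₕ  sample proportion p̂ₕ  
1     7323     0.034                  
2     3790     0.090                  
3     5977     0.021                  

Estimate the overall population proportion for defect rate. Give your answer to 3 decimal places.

Wₕ = Nₕ/N with N = 17090: 0.4285, 0.2218, 0.3497.
p̂_st = 0.4285·0.034 + 0.2218·0.090 + 0.3497·0.021 ≈ 0.04187... → 0.042.

0.042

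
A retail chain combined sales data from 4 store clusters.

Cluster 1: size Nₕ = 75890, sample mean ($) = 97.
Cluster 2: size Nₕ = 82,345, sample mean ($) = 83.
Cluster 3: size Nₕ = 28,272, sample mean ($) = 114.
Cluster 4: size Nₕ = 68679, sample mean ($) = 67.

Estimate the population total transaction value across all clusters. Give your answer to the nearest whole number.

22020466

1: 75890·97 = 7361330
2: 82345·83 = 6834635
3: 28272·114 = 3223008
4: 68679·67 = 4601493
τ̂ = Σ Nₕx̄ₕ = 22020466.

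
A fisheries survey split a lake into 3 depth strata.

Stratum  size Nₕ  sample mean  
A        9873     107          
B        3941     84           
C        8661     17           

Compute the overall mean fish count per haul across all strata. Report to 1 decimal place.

x̄_st = (Σ Nₕx̄ₕ) / (Σ Nₕ) = (9873·107 + 3941·84 + 8661·17) / 22475
= 1534692 / 22475 = 68.284... → 68.3.

68.3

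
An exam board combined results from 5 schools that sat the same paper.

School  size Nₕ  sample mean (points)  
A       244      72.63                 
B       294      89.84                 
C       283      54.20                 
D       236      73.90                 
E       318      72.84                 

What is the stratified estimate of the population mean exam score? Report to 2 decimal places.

N = 1375; weights Wₕ = Nₕ/N = (0.1775, 0.2138, 0.2058, 0.1716, 0.2313).
x̄_st = Σ Wₕ·x̄ₕ = 0.1775·72.63 + 0.2138·89.84 + 0.2058·54.20 + 0.1716·73.90 + 0.2313·72.84 ≈ 72.7831...
→ 72.78.

72.78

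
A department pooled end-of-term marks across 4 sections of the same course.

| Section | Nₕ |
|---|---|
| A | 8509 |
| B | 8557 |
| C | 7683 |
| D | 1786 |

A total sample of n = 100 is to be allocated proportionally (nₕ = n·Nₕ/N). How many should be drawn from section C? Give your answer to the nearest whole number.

29

N = 8509 + 8557 + 7683 + 1786 = 26535.
n_C = 100·7683/26535 = 28.954... → 29.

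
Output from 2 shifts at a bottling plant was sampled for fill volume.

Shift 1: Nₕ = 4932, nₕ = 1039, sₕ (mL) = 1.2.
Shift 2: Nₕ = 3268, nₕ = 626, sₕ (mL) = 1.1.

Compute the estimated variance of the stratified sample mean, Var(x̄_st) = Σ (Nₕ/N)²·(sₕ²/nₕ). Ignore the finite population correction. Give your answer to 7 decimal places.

N = 8200; Wₕ = Nₕ/N.
shift 1: (4932/8200)²·1.2²/1039 = 0.0005013781
shift 2: (3268/8200)²·1.1²/626 = 0.0003070064
Sum = 0.0008083845 → 0.0008084.

0.0008084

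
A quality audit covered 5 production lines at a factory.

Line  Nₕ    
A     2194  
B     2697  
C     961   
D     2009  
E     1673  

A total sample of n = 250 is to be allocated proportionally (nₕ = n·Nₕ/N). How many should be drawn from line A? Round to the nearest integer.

58

Share of line A = 2194/9534 = 0.23012.
Allocate 250 × 0.23012 = 57.531... → 58.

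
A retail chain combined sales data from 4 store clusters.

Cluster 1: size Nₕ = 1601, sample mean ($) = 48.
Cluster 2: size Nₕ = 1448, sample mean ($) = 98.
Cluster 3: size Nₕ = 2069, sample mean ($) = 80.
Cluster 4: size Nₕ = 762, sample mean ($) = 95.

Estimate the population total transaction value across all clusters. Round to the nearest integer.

456662

Estimate total by summing Nₕ·x̄ₕ over strata.
1601·48 + 1448·98 + 2069·80 + 762·95 = 76848 + 141904 + 165520 + 72390 = 456662.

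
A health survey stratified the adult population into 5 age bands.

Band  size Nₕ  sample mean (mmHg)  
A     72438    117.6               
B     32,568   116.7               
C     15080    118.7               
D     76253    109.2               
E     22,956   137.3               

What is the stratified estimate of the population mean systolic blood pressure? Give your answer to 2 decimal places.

N = 219295; weights Wₕ = Nₕ/N = (0.3303, 0.1485, 0.0688, 0.3477, 0.1047).
x̄_st = Σ Wₕ·x̄ₕ = 0.3303·117.6 + 0.1485·116.7 + 0.0688·118.7 + 0.3477·109.2 + 0.1047·137.3 ≈ 116.6834...
→ 116.68.

116.68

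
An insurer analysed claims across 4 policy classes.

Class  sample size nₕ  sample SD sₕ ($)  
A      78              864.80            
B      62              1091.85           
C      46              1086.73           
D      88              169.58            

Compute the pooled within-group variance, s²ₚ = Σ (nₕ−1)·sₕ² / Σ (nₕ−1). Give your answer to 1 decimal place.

Degrees of freedom: 77 + 61 + 45 + 87 = 270.
Σ(nₕ−1)sₕ² = 77·747879.04 + 61·1192136.4225 + 45·1180982.0929 + 87·28757.3764 = 185953093.7798.
s²ₚ = 185953093.7798 / 270 = 688715.162... → 688715.2.

688715.2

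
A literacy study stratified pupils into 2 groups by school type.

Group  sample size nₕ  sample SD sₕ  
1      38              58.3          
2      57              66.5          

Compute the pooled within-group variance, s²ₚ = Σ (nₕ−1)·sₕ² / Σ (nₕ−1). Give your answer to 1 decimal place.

1: (38−1)·58.3² = 37·3398.89 = 125758.93
2: (57−1)·66.5² = 56·4422.25 = 247646
Numerator = 373404.93; denominator = Σ(nₕ−1) = 93.
s²ₚ = 373404.93/93 = 4015.107... → 4015.1.

4015.1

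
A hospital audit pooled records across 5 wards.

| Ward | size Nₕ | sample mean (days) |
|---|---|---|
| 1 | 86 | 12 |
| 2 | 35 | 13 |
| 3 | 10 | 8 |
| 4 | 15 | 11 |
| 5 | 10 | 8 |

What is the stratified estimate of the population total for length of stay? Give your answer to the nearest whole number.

1812

Estimate total by summing Nₕ·x̄ₕ over strata.
86·12 + 35·13 + 10·8 + 15·11 + 10·8 = 1032 + 455 + 80 + 165 + 80 = 1812.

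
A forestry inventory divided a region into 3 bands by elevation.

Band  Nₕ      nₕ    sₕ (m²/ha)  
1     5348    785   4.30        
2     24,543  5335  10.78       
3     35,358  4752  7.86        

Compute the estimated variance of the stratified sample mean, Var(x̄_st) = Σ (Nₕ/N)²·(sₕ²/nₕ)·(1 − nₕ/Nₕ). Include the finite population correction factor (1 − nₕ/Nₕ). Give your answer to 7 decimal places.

N = 65249. Term for each stratum: Wₕ²sₕ²/nₕ·(1−nₕ/Nₕ).
Var(x̄_st) = 0.0001350086 + 0.0024119326 + 0.0033045719 = 0.0058515131 → 0.0058515.

0.0058515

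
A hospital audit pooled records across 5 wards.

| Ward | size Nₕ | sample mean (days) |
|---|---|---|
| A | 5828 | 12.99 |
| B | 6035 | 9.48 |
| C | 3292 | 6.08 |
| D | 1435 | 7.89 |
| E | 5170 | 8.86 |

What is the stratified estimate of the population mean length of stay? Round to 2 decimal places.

N = 21760; weights Wₕ = Nₕ/N = (0.2678, 0.2773, 0.1513, 0.0659, 0.2376).
x̄_st = Σ Wₕ·x̄ₕ = 0.2678·12.99 + 0.2773·9.48 + 0.1513·6.08 + 0.0659·7.89 + 0.2376·8.86 ≈ 9.6535...
→ 9.65.

9.65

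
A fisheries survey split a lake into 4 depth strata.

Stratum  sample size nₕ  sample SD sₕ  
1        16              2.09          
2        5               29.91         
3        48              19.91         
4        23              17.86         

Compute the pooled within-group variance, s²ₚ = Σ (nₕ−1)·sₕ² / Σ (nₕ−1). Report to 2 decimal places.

332.87

Degrees of freedom: 15 + 4 + 47 + 22 = 88.
Σ(nₕ−1)sₕ² = 15·4.3681 + 4·894.6081 + 47·396.4081 + 22·318.9796 = 29292.6858.
s²ₚ = 29292.6858 / 88 = 332.8714... → 332.87.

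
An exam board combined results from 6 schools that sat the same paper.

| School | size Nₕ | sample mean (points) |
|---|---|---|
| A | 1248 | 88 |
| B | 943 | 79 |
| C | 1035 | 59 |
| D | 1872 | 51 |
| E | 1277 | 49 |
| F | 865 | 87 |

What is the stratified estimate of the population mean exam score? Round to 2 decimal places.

x̄_st = (Σ Nₕx̄ₕ) / (Σ Nₕ) = (1248·88 + 943·79 + 1035·59 + 1872·51 + 1277·49 + 865·87) / 7240
= 478686 / 7240 = 66.1169... → 66.12.

66.12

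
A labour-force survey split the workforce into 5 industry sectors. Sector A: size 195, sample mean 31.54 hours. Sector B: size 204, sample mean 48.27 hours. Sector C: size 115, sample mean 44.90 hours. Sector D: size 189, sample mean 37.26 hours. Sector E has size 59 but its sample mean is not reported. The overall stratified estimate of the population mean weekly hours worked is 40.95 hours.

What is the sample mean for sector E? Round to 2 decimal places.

50.86

Σ Nₕx̄ₕ = N·μ, so 59·x̄_E = 762·40.95 − (195·31.54 + 204·48.27 + 115·44.90 + 189·37.26).
= 31203.9 − 28203.02 = 3000.88.
x̄_E = 3000.88 / 59 = 50.8624... → 50.86.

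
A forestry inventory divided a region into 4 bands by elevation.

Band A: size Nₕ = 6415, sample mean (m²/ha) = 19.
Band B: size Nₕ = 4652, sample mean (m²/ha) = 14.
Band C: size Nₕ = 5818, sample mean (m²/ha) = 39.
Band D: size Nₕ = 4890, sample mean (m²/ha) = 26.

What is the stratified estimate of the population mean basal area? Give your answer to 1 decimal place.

24.8

x̄_st = (Σ Nₕx̄ₕ) / (Σ Nₕ) = (6415·19 + 4652·14 + 5818·39 + 4890·26) / 21775
= 541055 / 21775 = 24.848... → 24.8.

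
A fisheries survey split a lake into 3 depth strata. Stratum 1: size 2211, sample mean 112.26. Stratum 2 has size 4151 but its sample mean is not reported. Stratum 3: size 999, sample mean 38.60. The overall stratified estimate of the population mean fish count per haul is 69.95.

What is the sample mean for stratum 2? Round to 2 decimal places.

54.96

N = 2211 + 4151 + 999 = 7361.
Overall total = μ·N = 69.95·7361 = 514901.95.
Subtract the known strata: 2211·112.26 + 999·38.60 = 286768.26.
Remaining total for stratum 2: 514901.95 − 286768.26 = 228133.69.
Divide by its size: 228133.69 / 4151 = 54.9587... → 54.96.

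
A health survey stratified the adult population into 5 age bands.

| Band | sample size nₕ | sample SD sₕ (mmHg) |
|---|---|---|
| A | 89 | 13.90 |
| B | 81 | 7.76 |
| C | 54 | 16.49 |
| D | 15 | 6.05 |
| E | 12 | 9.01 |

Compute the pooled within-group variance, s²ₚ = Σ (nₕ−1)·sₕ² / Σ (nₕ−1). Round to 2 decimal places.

153.00

A: (89−1)·13.90² = 88·193.21 = 17002.48
B: (81−1)·7.76² = 80·60.2176 = 4817.408
C: (54−1)·16.49² = 53·271.9201 = 14411.7653
D: (15−1)·6.05² = 14·36.6025 = 512.435
E: (12−1)·9.01² = 11·81.1801 = 892.9811
Numerator = 37637.0694; denominator = Σ(nₕ−1) = 246.
s²ₚ = 37637.0694/246 = 152.9962... → 153.00.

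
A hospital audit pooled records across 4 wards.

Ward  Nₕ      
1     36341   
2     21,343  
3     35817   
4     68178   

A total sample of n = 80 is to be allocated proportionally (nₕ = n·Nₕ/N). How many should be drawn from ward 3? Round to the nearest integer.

18

Share of ward 3 = 35817/161679 = 0.22153.
Allocate 80 × 0.22153 = 17.723... → 18.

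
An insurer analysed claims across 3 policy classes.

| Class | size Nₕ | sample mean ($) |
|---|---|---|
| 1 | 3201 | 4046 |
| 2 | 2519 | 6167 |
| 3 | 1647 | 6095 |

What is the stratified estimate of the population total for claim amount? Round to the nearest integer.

38524384

Population total = Σ Nₕ·x̄ₕ (each stratum's size times its mean).
3201·4046 + 2519·6167 + 1647·6095 = 12951246 + 15534673 + 10038465 = 38524384.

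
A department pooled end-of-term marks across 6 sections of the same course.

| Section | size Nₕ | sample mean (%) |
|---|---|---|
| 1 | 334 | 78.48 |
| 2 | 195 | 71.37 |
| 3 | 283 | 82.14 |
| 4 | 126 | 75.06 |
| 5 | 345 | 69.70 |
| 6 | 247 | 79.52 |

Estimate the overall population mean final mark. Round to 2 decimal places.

76.16

N = 334 + 195 + 283 + 126 + 345 + 247 = 1530.
Weight each subgroup mean by Nₕ/N and sum.
Σ Nₕx̄ₕ = 334·78.48 + 195·71.37 + 283·82.14 + 126·75.06 + 345·69.70 + 247·79.52 = 26212.32 + 13917.15 + 23245.62 + 9457.56 + 24046.5 + 19641.44 = 116520.59.
Divide by N: 116520.59 / 1530 = 76.1572... → 76.16.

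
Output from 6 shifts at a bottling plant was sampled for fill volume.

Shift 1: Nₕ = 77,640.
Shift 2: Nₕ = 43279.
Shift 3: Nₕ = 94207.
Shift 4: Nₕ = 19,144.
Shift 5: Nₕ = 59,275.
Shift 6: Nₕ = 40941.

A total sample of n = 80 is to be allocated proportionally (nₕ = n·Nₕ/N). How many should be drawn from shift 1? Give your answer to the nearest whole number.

Share of shift 1 = 77640/334486 = 0.23212.
Allocate 80 × 0.23212 = 18.569... → 19.

19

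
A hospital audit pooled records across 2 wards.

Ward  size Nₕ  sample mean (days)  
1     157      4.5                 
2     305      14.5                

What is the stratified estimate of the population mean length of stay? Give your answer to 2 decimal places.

11.10

N = 157 + 305 = 462.
The stratified mean weights each stratum mean by its population share Nₕ/N.
Σ Nₕx̄ₕ = 157·4.5 + 305·14.5 = 706.5 + 4422.5 = 5129.
Divide by N: 5129 / 462 = 11.1017... → 11.10.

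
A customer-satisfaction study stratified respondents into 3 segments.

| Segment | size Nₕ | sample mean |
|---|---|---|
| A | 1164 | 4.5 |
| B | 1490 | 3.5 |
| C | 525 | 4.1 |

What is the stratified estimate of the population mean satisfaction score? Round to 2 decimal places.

3.97

x̄_st = (Σ Nₕx̄ₕ) / (Σ Nₕ) = (1164·4.5 + 1490·3.5 + 525·4.1) / 3179
= 12605.5 / 3179 = 3.9652... → 3.97.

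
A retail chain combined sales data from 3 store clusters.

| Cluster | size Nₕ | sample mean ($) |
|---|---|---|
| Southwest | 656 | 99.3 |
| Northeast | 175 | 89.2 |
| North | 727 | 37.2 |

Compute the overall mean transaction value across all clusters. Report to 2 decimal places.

N = 1558; weights Wₕ = Nₕ/N = (0.4211, 0.1123, 0.4666).
x̄_st = Σ Wₕ·x̄ₕ = 0.4211·99.3 + 0.1123·89.2 + 0.4666·37.2 ≈ 69.1882...
→ 69.19.

69.19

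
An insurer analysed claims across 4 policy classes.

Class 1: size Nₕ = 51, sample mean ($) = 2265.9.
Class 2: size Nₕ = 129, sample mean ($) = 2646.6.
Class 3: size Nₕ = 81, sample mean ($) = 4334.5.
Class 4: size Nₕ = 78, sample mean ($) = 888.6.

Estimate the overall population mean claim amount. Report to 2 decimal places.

N = 339; weights Wₕ = Nₕ/N = (0.1504, 0.3805, 0.2389, 0.2301).
x̄_st = Σ Wₕ·x̄ₕ = 0.1504·2265.9 + 0.3805·2646.6 + 0.2389·4334.5 + 0.2301·888.6 ≈ 2588.1345...
→ 2588.13.

2588.13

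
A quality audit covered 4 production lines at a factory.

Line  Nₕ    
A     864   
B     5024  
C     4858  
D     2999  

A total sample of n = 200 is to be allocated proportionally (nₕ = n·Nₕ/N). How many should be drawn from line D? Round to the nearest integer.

N = 864 + 5024 + 4858 + 2999 = 13745.
n_D = 200·2999/13745 = 43.638... → 44.

44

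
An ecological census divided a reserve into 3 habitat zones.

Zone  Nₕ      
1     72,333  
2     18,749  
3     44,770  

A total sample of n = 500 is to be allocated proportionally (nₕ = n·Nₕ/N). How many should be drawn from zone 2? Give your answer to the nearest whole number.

69

Share of zone 2 = 18749/135852 = 0.13801.
Allocate 500 × 0.13801 = 69.005... → 69.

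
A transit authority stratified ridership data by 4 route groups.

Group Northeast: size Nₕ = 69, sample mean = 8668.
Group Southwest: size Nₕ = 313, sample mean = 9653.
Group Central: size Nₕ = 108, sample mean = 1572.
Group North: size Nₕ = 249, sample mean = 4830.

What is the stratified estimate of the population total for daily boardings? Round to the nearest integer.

Population total = Σ Nₕ·x̄ₕ (each stratum's size times its mean).
69·8668 + 313·9653 + 108·1572 + 249·4830 = 598092 + 3021389 + 169776 + 1202670 = 4991927.

4991927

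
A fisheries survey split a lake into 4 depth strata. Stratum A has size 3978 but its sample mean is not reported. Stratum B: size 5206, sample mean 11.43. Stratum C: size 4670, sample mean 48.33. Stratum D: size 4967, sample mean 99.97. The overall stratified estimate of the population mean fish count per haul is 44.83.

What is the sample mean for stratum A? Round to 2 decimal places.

Σ Nₕx̄ₕ = N·μ, so 3978·x̄_A = 18821·44.83 − (5206·11.43 + 4670·48.33 + 4967·99.97).
= 843745.43 − 781756.67 = 61988.76.
x̄_A = 61988.76 / 3978 = 15.5829... → 15.58.

15.58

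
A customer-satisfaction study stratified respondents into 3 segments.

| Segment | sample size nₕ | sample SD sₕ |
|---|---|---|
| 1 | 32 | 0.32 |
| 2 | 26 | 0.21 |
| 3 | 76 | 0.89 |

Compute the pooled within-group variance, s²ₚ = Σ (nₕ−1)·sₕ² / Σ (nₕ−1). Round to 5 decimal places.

0.48614

1: (32−1)·0.32² = 31·0.1024 = 3.1744
2: (26−1)·0.21² = 25·0.0441 = 1.1025
3: (76−1)·0.89² = 75·0.7921 = 59.4075
Numerator = 63.6844; denominator = Σ(nₕ−1) = 131.
s²ₚ = 63.6844/131 = 0.4861405... → 0.48614.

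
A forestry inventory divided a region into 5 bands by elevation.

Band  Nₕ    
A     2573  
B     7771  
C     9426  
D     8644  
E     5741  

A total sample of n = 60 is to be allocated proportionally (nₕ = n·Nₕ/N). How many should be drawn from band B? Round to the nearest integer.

14

Share of band B = 7771/34155 = 0.22752.
Allocate 60 × 0.22752 = 13.651... → 14.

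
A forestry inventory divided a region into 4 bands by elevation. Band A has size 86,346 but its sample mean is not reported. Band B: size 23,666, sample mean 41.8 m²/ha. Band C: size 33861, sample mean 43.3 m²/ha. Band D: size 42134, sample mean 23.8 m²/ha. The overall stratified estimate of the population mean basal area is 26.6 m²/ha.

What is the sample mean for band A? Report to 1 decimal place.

N = 86346 + 23666 + 33861 + 42134 = 186007.
Overall total = μ·N = 26.6·186007 = 4947786.2.
Subtract the known strata: 23666·41.8 + 33861·43.3 + 42134·23.8 = 3458209.3.
Remaining total for band A: 4947786.2 − 3458209.3 = 1489576.9.
Divide by its size: 1489576.9 / 86346 = 17.251... → 17.3.

17.3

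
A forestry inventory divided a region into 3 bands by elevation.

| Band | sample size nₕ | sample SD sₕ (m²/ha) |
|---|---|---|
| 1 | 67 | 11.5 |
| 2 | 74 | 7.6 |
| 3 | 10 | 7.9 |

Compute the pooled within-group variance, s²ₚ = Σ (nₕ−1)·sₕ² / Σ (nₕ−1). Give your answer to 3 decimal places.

1: (67−1)·11.5² = 66·132.25 = 8728.5
2: (74−1)·7.6² = 73·57.76 = 4216.48
3: (10−1)·7.9² = 9·62.41 = 561.69
Numerator = 13506.67; denominator = Σ(nₕ−1) = 148.
s²ₚ = 13506.67/148 = 91.26128... → 91.261.

91.261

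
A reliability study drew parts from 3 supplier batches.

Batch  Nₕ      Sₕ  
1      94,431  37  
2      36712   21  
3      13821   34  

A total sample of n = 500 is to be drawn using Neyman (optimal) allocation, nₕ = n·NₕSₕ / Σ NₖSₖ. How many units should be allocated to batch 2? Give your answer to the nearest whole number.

Σ NₕSₕ = 94431·37 + 36712·21 + 13821·34 = 4734813.
Share for 2: 770952/4734813 = 0.16283.
n_2 = 500 × 0.16283 = 81.413... → 81.

81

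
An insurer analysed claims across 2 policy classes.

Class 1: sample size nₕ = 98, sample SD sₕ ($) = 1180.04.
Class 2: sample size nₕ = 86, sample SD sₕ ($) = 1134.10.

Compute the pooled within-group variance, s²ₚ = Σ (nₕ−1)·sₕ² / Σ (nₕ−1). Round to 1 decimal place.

1342843.4

1: (98−1)·1180.04² = 97·1392494.4016 = 135071956.9552
2: (86−1)·1134.10² = 85·1286182.81 = 109325538.85
Numerator = 244397495.8052; denominator = Σ(nₕ−1) = 182.
s²ₚ = 244397495.8052/182 = 1342843.384... → 1342843.4.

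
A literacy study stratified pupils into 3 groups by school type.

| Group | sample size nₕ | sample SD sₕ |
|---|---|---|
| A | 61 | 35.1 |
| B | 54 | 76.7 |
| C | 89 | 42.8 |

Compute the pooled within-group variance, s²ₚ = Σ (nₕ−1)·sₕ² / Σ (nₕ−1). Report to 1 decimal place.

2721.0

A: (61−1)·35.1² = 60·1232.01 = 73920.6
B: (54−1)·76.7² = 53·5882.89 = 311793.17
C: (89−1)·42.8² = 88·1831.84 = 161201.92
Numerator = 546915.69; denominator = Σ(nₕ−1) = 201.
s²ₚ = 546915.69/201 = 2720.974... → 2721.0.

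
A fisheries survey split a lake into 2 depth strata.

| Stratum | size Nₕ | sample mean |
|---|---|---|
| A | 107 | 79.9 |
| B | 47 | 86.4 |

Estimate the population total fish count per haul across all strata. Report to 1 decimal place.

12610.1

A: 107·79.9 = 8549.3
B: 47·86.4 = 4060.8
τ̂ = Σ Nₕx̄ₕ = 12610.1.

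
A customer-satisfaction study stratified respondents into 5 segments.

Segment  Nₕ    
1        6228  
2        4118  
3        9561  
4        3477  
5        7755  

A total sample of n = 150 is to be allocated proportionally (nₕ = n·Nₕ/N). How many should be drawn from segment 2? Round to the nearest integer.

20

N = 6228 + 4118 + 9561 + 3477 + 7755 = 31139.
n_2 = 150·4118/31139 = 19.837... → 20.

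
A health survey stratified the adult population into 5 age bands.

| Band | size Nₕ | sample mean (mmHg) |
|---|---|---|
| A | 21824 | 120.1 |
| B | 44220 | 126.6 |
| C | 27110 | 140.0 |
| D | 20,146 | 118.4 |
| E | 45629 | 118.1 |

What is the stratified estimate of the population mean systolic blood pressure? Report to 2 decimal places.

N = 158929; weights Wₕ = Nₕ/N = (0.1373, 0.2782, 0.1706, 0.1268, 0.2871).
x̄_st = Σ Wₕ·x̄ₕ = 0.1373·120.1 + 0.2782·126.6 + 0.1706·140.0 + 0.1268·118.4 + 0.2871·118.1 ≈ 124.5134...
→ 124.51.

124.51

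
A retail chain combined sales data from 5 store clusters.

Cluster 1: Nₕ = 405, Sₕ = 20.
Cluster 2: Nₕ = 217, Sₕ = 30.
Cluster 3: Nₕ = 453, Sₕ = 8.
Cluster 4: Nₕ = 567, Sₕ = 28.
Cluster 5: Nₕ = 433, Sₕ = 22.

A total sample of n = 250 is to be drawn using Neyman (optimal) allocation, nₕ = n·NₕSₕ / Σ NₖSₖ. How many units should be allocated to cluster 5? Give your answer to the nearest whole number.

Σ NₕSₕ = 405·20 + 217·30 + 453·8 + 567·28 + 433·22 = 43636.
Share for 5: 9526/43636 = 0.21831.
n_5 = 250 × 0.21831 = 54.576... → 55.

55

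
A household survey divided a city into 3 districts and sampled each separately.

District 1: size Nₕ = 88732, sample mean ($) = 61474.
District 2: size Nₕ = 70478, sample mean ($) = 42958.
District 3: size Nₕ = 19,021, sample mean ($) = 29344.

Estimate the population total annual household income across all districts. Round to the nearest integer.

9040457116

Estimate total by summing Nₕ·x̄ₕ over strata.
88732·61474 + 70478·42958 + 19021·29344 = 5454710968 + 3027593924 + 558152224 = 9040457116.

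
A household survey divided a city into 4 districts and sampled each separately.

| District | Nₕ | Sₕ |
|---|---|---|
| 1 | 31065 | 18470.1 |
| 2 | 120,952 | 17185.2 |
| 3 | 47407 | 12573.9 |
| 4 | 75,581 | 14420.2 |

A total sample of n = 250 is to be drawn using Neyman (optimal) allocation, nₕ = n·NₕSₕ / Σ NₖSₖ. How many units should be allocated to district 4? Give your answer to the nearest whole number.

63

Σ NₕSₕ = 31065·18470.1 + 120952·17185.2 + 47407·12573.9 + 75581·14420.2 = 4338341980.4.
Share for 4: 1089893136.2/4338341980.4 = 0.25122.
n_4 = 250 × 0.25122 = 62.806... → 63.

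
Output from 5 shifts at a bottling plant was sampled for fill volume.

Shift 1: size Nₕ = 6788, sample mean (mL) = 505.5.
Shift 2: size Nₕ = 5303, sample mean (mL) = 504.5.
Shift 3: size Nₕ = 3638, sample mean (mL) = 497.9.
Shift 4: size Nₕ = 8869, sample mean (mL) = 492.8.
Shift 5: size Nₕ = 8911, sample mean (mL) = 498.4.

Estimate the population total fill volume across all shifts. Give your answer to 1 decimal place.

16729943.3

Population total = Σ Nₕ·x̄ₕ (each stratum's size times its mean).
6788·505.5 + 5303·504.5 + 3638·497.9 + 8869·492.8 + 8911·498.4 = 3431334 + 2675363.5 + 1811360.2 + 4370643.2 + 4441242.4 = 16729943.3.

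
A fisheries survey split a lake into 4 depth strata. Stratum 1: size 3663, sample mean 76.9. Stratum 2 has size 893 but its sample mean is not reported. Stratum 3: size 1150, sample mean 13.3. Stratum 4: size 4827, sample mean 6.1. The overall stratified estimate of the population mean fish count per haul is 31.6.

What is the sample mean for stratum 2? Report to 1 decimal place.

7.2

N = 3663 + 893 + 1150 + 4827 = 10533.
Overall total = μ·N = 31.6·10533 = 332842.8.
Subtract the known strata: 3663·76.9 + 1150·13.3 + 4827·6.1 = 326424.4.
Remaining total for stratum 2: 332842.8 − 326424.4 = 6418.4.
Divide by its size: 6418.4 / 893 = 7.187... → 7.2.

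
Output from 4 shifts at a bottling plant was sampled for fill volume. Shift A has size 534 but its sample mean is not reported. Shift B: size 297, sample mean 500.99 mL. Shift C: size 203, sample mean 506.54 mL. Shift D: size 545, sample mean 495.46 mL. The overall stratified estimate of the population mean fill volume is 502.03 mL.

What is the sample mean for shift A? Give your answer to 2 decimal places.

N = 534 + 297 + 203 + 545 = 1579.
Overall total = μ·N = 502.03·1579 = 792705.37.
Subtract the known strata: 297·500.99 + 203·506.54 + 545·495.46 = 521647.35.
Remaining total for shift A: 792705.37 − 521647.35 = 271058.02.
Divide by its size: 271058.02 / 534 = 507.5993... → 507.60.

507.60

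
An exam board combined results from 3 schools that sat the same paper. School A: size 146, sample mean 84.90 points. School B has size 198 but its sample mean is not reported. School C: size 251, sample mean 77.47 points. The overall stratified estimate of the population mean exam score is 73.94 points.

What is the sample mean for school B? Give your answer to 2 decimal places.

61.38

Σ Nₕx̄ₕ = N·μ, so 198·x̄_B = 595·73.94 − (146·84.90 + 251·77.47).
= 43994.3 − 31840.37 = 12153.93.
x̄_B = 12153.93 / 198 = 61.3835... → 61.38.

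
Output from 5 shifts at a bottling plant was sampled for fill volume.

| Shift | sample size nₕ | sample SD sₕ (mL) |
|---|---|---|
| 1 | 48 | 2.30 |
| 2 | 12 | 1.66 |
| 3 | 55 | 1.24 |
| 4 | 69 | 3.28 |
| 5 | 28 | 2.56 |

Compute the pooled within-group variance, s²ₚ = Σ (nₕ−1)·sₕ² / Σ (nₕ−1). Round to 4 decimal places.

6.1376

1: (48−1)·2.30² = 47·5.29 = 248.63
2: (12−1)·1.66² = 11·2.7556 = 30.3116
3: (55−1)·1.24² = 54·1.5376 = 83.0304
4: (69−1)·3.28² = 68·10.7584 = 731.5712
5: (28−1)·2.56² = 27·6.5536 = 176.9472
Numerator = 1270.4904; denominator = Σ(nₕ−1) = 207.
s²ₚ = 1270.4904/207 = 6.137635... → 6.1376.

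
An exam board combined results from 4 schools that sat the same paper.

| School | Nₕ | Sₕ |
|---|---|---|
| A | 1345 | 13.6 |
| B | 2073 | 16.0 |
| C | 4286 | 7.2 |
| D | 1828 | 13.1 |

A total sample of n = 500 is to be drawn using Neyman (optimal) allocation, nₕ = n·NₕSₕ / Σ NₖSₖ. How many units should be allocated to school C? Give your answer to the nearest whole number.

Σ NₕSₕ = 1345·13.6 + 2073·16.0 + 4286·7.2 + 1828·13.1 = 106266.
Share for C: 30859.2/106266 = 0.29040.
n_C = 500 × 0.29040 = 145.198... → 145.

145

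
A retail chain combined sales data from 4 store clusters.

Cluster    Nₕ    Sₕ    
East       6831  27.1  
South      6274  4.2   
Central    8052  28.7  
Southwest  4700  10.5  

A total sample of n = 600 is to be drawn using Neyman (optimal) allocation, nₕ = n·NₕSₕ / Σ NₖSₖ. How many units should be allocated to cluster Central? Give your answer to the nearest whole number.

282

East: NₕSₕ = 6831·27.1 = 185120.1
South: NₕSₕ = 6274·4.2 = 26350.8
Central: NₕSₕ = 8052·28.7 = 231092.4
Southwest: NₕSₕ = 4700·10.5 = 49350
Σ NₕSₕ = 491913.3.
n_Central = 600·231092.4/491913.3 = 281.870... → 282.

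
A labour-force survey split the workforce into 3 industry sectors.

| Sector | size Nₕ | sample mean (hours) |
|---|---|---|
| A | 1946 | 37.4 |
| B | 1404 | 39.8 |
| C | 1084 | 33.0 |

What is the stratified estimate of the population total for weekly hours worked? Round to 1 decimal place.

164431.6

Estimate total by summing Nₕ·x̄ₕ over strata.
1946·37.4 + 1404·39.8 + 1084·33.0 = 72780.4 + 55879.2 + 35772 = 164431.6.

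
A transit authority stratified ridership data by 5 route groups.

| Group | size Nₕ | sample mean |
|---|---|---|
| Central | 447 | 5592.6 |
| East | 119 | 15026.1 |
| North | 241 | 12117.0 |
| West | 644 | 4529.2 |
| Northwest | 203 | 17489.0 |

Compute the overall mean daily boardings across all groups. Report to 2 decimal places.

N = 447 + 119 + 241 + 644 + 203 = 1654.
Overall mean = Σ (Nₕ/N)·x̄ₕ — weight by population share, not a simple average.
Σ Nₕx̄ₕ = 447·5592.6 + 119·15026.1 + 241·12117.0 + 644·4529.2 + 203·17489.0 = 2499892.2 + 1788105.9 + 2920197 + 2916804.8 + 3550267 = 13675266.9.
Divide by N: 13675266.9 / 1654 = 8267.9969... → 8268.00.

8268.00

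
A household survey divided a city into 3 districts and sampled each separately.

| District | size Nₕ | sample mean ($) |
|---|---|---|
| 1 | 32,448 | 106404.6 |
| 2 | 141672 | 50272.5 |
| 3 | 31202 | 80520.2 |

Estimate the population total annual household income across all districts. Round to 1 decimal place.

13087213361.2

1: 32448·106404.6 = 3452616460.8
2: 141672·50272.5 = 7122205620
3: 31202·80520.2 = 2512391280.4
τ̂ = Σ Nₕx̄ₕ = 13087213361.2.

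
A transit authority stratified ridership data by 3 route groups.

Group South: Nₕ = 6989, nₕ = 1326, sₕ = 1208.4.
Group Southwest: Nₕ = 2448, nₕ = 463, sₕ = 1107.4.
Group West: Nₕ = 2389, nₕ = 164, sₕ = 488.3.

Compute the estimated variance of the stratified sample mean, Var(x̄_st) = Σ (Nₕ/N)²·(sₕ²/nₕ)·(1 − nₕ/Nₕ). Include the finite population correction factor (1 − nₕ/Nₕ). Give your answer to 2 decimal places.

458.94

N = 11826; Wₕ = Nₕ/N.
group South: (6989/11826)²·1208.4²/1326·(1 − 1326/6989) = 311.64758
group Southwest: (2448/11826)²·1107.4²/463·(1 − 463/2448) = 92.02890
group West: (2389/11826)²·488.3²/164·(1 − 164/2389) = 55.25862
Sum = 458.93510 → 458.94.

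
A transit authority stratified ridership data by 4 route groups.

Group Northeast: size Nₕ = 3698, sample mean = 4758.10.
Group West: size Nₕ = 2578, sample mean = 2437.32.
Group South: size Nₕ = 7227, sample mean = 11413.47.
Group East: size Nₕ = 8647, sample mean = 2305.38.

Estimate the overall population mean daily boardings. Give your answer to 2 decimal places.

x̄_st = (Σ Nₕx̄ₕ) / (Σ Nₕ) = (3698·4758.10 + 2578·2437.32 + 7227·11413.47 + 8647·2305.38) / 22150
= 126298633.31 / 22150 = 5701.9699... → 5701.97.

5701.97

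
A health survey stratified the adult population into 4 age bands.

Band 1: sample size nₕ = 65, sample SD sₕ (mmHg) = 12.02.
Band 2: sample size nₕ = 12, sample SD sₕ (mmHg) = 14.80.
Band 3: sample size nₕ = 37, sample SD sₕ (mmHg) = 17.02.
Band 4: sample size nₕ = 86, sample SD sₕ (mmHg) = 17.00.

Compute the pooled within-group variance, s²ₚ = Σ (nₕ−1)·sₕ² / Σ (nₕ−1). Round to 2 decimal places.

238.01

1: (65−1)·12.02² = 64·144.4804 = 9246.7456
2: (12−1)·14.80² = 11·219.04 = 2409.44
3: (37−1)·17.02² = 36·289.6804 = 10428.4944
4: (86−1)·17.00² = 85·289 = 24565
Numerator = 46649.68; denominator = Σ(nₕ−1) = 196.
s²ₚ = 46649.68/196 = 238.0086... → 238.01.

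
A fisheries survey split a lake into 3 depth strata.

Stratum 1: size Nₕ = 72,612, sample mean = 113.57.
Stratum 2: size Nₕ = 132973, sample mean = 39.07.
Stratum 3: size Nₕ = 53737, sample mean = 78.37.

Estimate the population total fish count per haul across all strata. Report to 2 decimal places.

17653168.64

1: 72612·113.57 = 8246544.84
2: 132973·39.07 = 5195255.11
3: 53737·78.37 = 4211368.69
τ̂ = Σ Nₕx̄ₕ = 17653168.64.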